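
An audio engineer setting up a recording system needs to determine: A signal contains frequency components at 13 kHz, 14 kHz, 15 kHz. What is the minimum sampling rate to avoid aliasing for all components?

The highest frequency component is f_max = 15 kHz.
Nyquist rate = 2 * f_max = 2 * 15 kHz = 30 kHz.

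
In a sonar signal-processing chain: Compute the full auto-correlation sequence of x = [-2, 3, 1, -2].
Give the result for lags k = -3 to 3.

r_xx[k] = sum_m x[m]*x[m+k], indexed from 0, for k = -3 to 3:
  r_xx[-3] = x[3]*x[0] = 4
  r_xx[-2] = x[2]*x[0] + x[3]*x[1] = -8
  r_xx[-1] = x[1]*x[0] + x[2]*x[1] + x[3]*x[2] = -5
  r_xx[0] = x[0]*x[0] + x[1]*x[1] + x[2]*x[2] + x[3]*x[3] = 18
  r_xx[1] = x[0]*x[1] + x[1]*x[2] + x[2]*x[3] = -5
  r_xx[2] = x[0]*x[2] + x[1]*x[3] = -8
  r_xx[3] = x[0]*x[3] = 4
r_xx = [4, -8, -5, 18, -5, -8, 4]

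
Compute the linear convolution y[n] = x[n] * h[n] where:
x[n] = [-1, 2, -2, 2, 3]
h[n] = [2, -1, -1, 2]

y[n] = sum_k x[k]*h[n-k]. Output length = len(x) + len(h) - 1 = 5 + 4 - 1 = 8.
y[0] = -1*2 = -2
y[1] = 2*2 + -1*-1 = 5
y[2] = -2*2 + 2*-1 + -1*-1 = -5
y[3] = 2*2 + -2*-1 + 2*-1 + -1*2 = 2
y[4] = 3*2 + 2*-1 + -2*-1 + 2*2 = 10
y[5] = 3*-1 + 2*-1 + -2*2 = -9
y[6] = 3*-1 + 2*2 = 1
y[7] = 3*2 = 6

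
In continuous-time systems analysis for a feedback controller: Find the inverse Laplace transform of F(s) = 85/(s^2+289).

Standard pair: w/(s^2+w^2) <-> sin(wt)*u(t)
Recognize w^2 = 289, so w = 17; numerator 85 = 5*17.
f(t) = 5*sin(17t)*u(t)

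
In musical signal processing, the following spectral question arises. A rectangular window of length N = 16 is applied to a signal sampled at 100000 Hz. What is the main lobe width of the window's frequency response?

For a rectangular window of length N,
the main lobe width in frequency is 2*f_s/N.
= 2*100000/16 = 12500 Hz
This determines the minimum frequency separation for resolving two sinusoids.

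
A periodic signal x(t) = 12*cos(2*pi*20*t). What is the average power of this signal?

Average power of A*cos(wt) is A^2/2.
P = 12^2 / 2 = 144/2 = 72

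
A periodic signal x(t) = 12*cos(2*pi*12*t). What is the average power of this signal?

Average power of A*cos(wt) is A^2/2.
P = 12^2 / 2 = 144/2 = 72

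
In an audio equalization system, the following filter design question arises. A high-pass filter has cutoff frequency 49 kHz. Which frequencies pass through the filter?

A high-pass filter passes all frequencies above the cutoff frequency 49 kHz and attenuates lower frequencies.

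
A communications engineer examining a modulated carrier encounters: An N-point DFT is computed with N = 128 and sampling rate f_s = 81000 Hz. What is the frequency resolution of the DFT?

DFT frequency resolution = f_s / N
= 81000 / 128 = 10125/16 Hz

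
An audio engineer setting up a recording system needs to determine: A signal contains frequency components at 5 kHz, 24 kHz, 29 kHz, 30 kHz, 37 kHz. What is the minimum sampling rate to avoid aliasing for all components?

The highest frequency component is f_max = 37 kHz.
Nyquist rate = 2 * f_max = 2 * 37 kHz = 74 kHz.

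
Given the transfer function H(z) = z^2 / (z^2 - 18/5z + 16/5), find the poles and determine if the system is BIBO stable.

Poles are roots of the denominator: z^2 - 18/5z + 16/5 = 0.
Quadratic formula: z = [-(-18/5) +/- sqrt((-18/5)^2 - 4*(16/5))] / 2
Discriminant = 324/25 - 64/5 = 4/25; sqrt = 2/5.
z = (18/5 +/- 2/5) / 2 => z = 2 or z = 8/5.
|p1| = 8/5, |p2| = 2.
For BIBO stability, all poles must lie inside the unit circle (|p| < 1).
System is UNSTABLE since at least one |p| >= 1.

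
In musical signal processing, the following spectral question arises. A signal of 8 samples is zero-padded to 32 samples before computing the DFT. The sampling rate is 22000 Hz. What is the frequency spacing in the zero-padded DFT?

Original DFT: N = 8, resolution = f_s/N = 22000/8 = 2750 Hz
Zero-padded DFT: N = 32, resolution = f_s/N = 22000/32 = 1375/2 Hz
Zero-padding interpolates the spectrum (finer frequency grid)
but does NOT improve the true spectral resolution (ability to resolve close frequencies).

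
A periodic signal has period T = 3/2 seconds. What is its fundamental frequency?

The fundamental frequency is the reciprocal of the period.
f = 1/T = 1/(3/2) = 2/3 Hz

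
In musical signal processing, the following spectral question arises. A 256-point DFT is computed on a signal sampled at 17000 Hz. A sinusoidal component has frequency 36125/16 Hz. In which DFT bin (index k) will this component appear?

DFT frequency resolution = f_s/N = 17000/256 = 2125/32 Hz
Bin index k = f_signal / resolution = 36125/16 / 2125/32 = 34
The signal frequency 36125/16 Hz falls in DFT bin k = 34.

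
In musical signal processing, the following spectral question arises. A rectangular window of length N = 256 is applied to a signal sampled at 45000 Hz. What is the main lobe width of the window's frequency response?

For a rectangular window of length N,
the main lobe width in frequency is 2*f_s/N.
= 2*45000/256 = 5625/16 Hz
This determines the minimum frequency separation for resolving two sinusoids.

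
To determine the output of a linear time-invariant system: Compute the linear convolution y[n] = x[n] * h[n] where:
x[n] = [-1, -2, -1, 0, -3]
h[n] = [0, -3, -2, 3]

y[n] = sum_k x[k]*h[n-k]. Output length = len(x) + len(h) - 1 = 5 + 4 - 1 = 8.
y[0] = -1*0 = 0
y[1] = -2*0 + -1*-3 = 3
y[2] = -1*0 + -2*-3 + -1*-2 = 8
y[3] = 0*0 + -1*-3 + -2*-2 + -1*3 = 4
y[4] = -3*0 + 0*-3 + -1*-2 + -2*3 = -4
y[5] = -3*-3 + 0*-2 + -1*3 = 6
y[6] = -3*-2 + 0*3 = 6
y[7] = -3*3 = -9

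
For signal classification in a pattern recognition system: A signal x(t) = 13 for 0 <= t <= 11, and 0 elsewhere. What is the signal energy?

Energy = integral of |x(t)|^2 dt over the signal duration
= 13^2 * 11 = 169 * 11 = 1859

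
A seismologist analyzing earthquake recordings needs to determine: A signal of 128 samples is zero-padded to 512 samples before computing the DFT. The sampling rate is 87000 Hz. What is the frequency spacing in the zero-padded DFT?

Original DFT: N = 128, resolution = f_s/N = 87000/128 = 10875/16 Hz
Zero-padded DFT: N = 512, resolution = f_s/N = 87000/512 = 10875/64 Hz
Zero-padding interpolates the spectrum (finer frequency grid)
but does NOT improve the true spectral resolution (ability to resolve close frequencies).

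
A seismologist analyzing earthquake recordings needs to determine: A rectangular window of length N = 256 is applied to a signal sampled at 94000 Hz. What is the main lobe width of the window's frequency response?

For a rectangular window of length N,
the main lobe width in frequency is 2*f_s/N.
= 2*94000/256 = 5875/8 Hz
This determines the minimum frequency separation for resolving two sinusoids.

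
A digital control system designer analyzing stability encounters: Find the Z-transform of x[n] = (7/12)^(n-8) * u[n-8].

Time-shifting property: if X(z) = Z{x[n]}, then Z{x[n-d]} = z^(-d) * X(z)
X(z) = z/(z - 7/12) for x[n] = (7/12)^n * u[n]
Z{x[n-8]} = z^(-8) * z/(z - 7/12) = z^(-7)/(z - 7/12)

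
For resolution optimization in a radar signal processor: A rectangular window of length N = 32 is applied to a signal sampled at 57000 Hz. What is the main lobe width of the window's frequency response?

For a rectangular window of length N,
the main lobe width in frequency is 2*f_s/N.
= 2*57000/32 = 7125/2 Hz
This determines the minimum frequency separation for resolving two sinusoids.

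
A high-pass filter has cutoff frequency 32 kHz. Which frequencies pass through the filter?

A high-pass filter passes all frequencies above the cutoff frequency 32 kHz and attenuates lower frequencies.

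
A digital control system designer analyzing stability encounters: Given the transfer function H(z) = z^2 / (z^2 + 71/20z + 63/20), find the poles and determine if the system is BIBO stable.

Poles are roots of the denominator: z^2 + 71/20z + 63/20 = 0.
Quadratic formula: z = [-(71/20) +/- sqrt((71/20)^2 - 4*(63/20))] / 2
Discriminant = 5041/400 - 63/5 = 1/400; sqrt = 1/20.
z = (-71/20 +/- 1/20) / 2 => z = -7/4 or z = -9/5.
|p1| = 7/4, |p2| = 9/5.
For BIBO stability, all poles must lie inside the unit circle (|p| < 1).
System is UNSTABLE since at least one |p| >= 1.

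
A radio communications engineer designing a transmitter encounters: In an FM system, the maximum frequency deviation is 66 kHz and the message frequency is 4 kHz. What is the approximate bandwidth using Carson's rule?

Carson's rule: BW = 2*(delta_f + f_m)
= 2*(66 + 4) kHz = 140 kHz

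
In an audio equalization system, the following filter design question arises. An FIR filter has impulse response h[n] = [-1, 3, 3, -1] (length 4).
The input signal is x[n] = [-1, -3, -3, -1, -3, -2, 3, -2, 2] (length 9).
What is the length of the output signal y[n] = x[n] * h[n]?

For linear convolution, the output length is:
len(y) = len(x) + len(h) - 1 = 9 + 4 - 1 = 12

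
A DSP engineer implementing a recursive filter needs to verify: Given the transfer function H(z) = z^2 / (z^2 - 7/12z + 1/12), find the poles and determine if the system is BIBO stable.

Poles are roots of the denominator: z^2 - 7/12z + 1/12 = 0.
Quadratic formula: z = [-(-7/12) +/- sqrt((-7/12)^2 - 4*(1/12))] / 2
Discriminant = 49/144 - 1/3 = 1/144; sqrt = 1/12.
z = (7/12 +/- 1/12) / 2 => z = 1/3 or z = 1/4.
|p1| = 1/4, |p2| = 1/3.
For BIBO stability, all poles must lie inside the unit circle (|p| < 1).
System is STABLE since both |p| < 1.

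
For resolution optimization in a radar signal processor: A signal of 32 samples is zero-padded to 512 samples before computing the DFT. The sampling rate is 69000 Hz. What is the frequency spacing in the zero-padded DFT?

Original DFT: N = 32, resolution = f_s/N = 69000/32 = 8625/4 Hz
Zero-padded DFT: N = 512, resolution = f_s/N = 69000/512 = 8625/64 Hz
Zero-padding interpolates the spectrum (finer frequency grid)
but does NOT improve the true spectral resolution (ability to resolve close frequencies).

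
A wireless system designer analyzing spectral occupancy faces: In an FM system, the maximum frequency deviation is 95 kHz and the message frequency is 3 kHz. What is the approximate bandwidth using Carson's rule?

Carson's rule: BW = 2*(delta_f + f_m)
= 2*(95 + 3) kHz = 196 kHz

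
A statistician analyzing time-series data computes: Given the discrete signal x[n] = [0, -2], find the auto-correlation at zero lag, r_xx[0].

The auto-correlation at zero lag r_xx[0] equals the signal energy.
r_xx[0] = sum of x[n]^2 = 0^2 + (-2)^2
= 0 + 4 = 4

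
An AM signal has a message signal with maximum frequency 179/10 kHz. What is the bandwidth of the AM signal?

In AM (double-sideband), the bandwidth is twice the message frequency.
BW = 2 * f_m = 2 * 179/10 kHz = 179/5 kHz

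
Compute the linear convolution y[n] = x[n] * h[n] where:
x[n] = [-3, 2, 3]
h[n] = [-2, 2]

y[n] = sum_k x[k]*h[n-k]. Output length = len(x) + len(h) - 1 = 3 + 2 - 1 = 4.
y[0] = -3*-2 = 6
y[1] = 2*-2 + -3*2 = -10
y[2] = 3*-2 + 2*2 = -2
y[3] = 3*2 = 6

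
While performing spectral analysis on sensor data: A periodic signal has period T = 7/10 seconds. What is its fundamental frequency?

The fundamental frequency is the reciprocal of the period.
f = 1/T = 1/(7/10) = 10/7 Hz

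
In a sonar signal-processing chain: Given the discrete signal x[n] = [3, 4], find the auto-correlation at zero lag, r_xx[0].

The auto-correlation at zero lag r_xx[0] equals the signal energy.
r_xx[0] = sum of x[n]^2 = 3^2 + 4^2
= 9 + 16 = 25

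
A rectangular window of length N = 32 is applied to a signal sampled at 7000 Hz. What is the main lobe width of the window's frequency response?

For a rectangular window of length N,
the main lobe width in frequency is 2*f_s/N.
= 2*7000/32 = 875/2 Hz
This determines the minimum frequency separation for resolving two sinusoids.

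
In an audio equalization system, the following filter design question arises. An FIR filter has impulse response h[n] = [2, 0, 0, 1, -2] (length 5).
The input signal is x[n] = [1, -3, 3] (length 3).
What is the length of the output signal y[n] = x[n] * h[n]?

For linear convolution, the output length is:
len(y) = len(x) + len(h) - 1 = 3 + 5 - 1 = 7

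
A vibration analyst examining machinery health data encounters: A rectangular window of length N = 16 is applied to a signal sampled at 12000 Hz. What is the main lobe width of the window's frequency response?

For a rectangular window of length N,
the main lobe width in frequency is 2*f_s/N.
= 2*12000/16 = 1500 Hz
This determines the minimum frequency separation for resolving two sinusoids.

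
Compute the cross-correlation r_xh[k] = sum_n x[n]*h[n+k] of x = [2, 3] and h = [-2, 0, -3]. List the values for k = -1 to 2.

Both sequences indexed from 0 and zero outside their support.
Lags with overlap: k = -1 to 2.
  r_xh[-1] = x[1]*h[0] = -6
  r_xh[0] = x[0]*h[0] + x[1]*h[1] = -4
  r_xh[1] = x[0]*h[1] + x[1]*h[2] = -9
  r_xh[2] = x[0]*h[2] = -6
r_xh = [-6, -4, -9, -6] (for k = -1, ..., 2)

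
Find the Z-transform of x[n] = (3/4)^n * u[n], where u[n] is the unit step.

The Z-transform of a^n * u[n] is z/(z-a) for |z| > |a|.
Here a = 3/4, so X(z) = z/(z - (3/4)) = 4z/(4z - 3)
ROC: |z| > 3/4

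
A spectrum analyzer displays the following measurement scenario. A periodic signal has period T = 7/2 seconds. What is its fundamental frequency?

The fundamental frequency is the reciprocal of the period.
f = 1/T = 1/(7/2) = 2/7 Hz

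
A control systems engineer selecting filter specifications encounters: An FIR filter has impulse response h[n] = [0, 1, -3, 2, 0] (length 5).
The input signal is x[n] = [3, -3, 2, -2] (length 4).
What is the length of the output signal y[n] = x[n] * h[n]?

For linear convolution, the output length is:
len(y) = len(x) + len(h) - 1 = 4 + 5 - 1 = 8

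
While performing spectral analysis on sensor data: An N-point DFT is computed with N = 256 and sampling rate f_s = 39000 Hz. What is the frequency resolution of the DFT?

DFT frequency resolution = f_s / N
= 39000 / 256 = 4875/32 Hz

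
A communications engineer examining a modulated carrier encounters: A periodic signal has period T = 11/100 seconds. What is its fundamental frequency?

The fundamental frequency is the reciprocal of the period.
f = 1/T = 1/(11/100) = 100/11 Hz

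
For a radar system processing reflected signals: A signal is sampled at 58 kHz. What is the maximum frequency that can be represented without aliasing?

The maximum frequency that can be represented without aliasing
is the Nyquist frequency: f_max = f_s / 2 = 58 kHz / 2 = 29 kHz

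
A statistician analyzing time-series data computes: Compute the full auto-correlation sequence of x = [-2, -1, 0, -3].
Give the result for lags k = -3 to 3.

r_xx[k] = sum_m x[m]*x[m+k], indexed from 0, for k = -3 to 3:
  r_xx[-3] = x[3]*x[0] = 6
  r_xx[-2] = x[2]*x[0] + x[3]*x[1] = 3
  r_xx[-1] = x[1]*x[0] + x[2]*x[1] + x[3]*x[2] = 2
  r_xx[0] = x[0]*x[0] + x[1]*x[1] + x[2]*x[2] + x[3]*x[3] = 14
  r_xx[1] = x[0]*x[1] + x[1]*x[2] + x[2]*x[3] = 2
  r_xx[2] = x[0]*x[2] + x[1]*x[3] = 3
  r_xx[3] = x[0]*x[3] = 6
r_xx = [6, 3, 2, 14, 2, 3, 6]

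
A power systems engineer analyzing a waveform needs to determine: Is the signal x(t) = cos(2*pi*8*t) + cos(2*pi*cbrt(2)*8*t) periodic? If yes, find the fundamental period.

f1 = 8 Hz, f2 = 8*cbrt(2) Hz
Ratio f2/f1 = cbrt(2), which is irrational.
Since the frequency ratio is irrational, no common period exists.
The signal is not periodic.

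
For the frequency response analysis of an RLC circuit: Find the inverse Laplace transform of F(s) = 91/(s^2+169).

Standard pair: w/(s^2+w^2) <-> sin(wt)*u(t)
Recognize w^2 = 169, so w = 13; numerator 91 = 7*13.
f(t) = 7*sin(13t)*u(t)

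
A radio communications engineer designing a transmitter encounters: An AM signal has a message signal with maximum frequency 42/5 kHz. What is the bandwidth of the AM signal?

In AM (double-sideband), the bandwidth is twice the message frequency.
BW = 2 * f_m = 2 * 42/5 kHz = 84/5 kHz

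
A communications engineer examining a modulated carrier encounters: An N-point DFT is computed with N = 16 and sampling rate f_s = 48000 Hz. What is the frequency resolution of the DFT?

DFT frequency resolution = f_s / N
= 48000 / 16 = 3000 Hz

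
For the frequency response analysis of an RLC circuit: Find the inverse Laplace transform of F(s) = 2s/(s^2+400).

Standard pair: s/(s^2+w^2) <-> cos(wt)*u(t)
With k=2, w=20: f(t) = 2*cos(20t)*u(t)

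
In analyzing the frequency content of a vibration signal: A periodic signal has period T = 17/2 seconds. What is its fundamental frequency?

The fundamental frequency is the reciprocal of the period.
f = 1/T = 1/(17/2) = 2/17 Hz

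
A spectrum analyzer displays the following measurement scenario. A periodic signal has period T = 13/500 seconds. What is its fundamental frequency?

The fundamental frequency is the reciprocal of the period.
f = 1/T = 1/(13/500) = 500/13 Hz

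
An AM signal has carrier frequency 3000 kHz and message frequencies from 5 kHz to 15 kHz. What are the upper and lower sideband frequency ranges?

Upper sideband (USB) = fc + [fm_low, fm_high] = 3000 + [5, 15] = [3005, 3015] kHz
Lower sideband (LSB) = fc - [fm_high, fm_low] = 3000 - [15, 5] = [2985, 2995] kHz
Total occupied spectrum: 2985 kHz to 3015 kHz (plus carrier at 3000 kHz)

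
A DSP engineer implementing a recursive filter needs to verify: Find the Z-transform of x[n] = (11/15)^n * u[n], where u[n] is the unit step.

The Z-transform of a^n * u[n] is z/(z-a) for |z| > |a|.
Here a = 11/15, so X(z) = z/(z - (11/15)) = 15z/(15z - 11)
ROC: |z| > 11/15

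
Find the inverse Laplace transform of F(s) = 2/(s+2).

Standard pair: k/(s+a) <-> k*e^(-at)*u(t)
With k=2, a=2: f(t) = 2*e^(-2t)*u(t)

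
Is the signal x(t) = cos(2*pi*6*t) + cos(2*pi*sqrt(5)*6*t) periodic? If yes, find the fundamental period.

f1 = 6 Hz, f2 = 6*sqrt(5) Hz
Ratio f2/f1 = sqrt(5), which is irrational.
Since the frequency ratio is irrational, no common period exists.
The signal is not periodic.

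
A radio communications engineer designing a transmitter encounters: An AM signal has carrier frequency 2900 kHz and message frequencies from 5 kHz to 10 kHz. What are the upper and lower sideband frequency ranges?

Upper sideband (USB) = fc + [fm_low, fm_high] = 2900 + [5, 10] = [2905, 2910] kHz
Lower sideband (LSB) = fc - [fm_high, fm_low] = 2900 - [10, 5] = [2890, 2895] kHz
Total occupied spectrum: 2890 kHz to 2910 kHz (plus carrier at 2900 kHz)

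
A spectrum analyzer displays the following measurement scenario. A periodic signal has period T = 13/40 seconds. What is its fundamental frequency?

The fundamental frequency is the reciprocal of the period.
f = 1/T = 1/(13/40) = 40/13 Hz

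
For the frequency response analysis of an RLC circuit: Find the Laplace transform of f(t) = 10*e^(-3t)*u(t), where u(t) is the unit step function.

Standard Laplace transform pair:
e^(-at)*u(t) <-> 1/(s+a)
With a = 3: L{10*e^(-3t)*u(t)} = 10/(s+3), ROC: Re(s) > -3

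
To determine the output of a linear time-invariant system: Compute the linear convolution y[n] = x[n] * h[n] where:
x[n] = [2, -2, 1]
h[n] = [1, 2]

y[n] = sum_k x[k]*h[n-k]. Output length = len(x) + len(h) - 1 = 3 + 2 - 1 = 4.
y[0] = 2*1 = 2
y[1] = -2*1 + 2*2 = 2
y[2] = 1*1 + -2*2 = -3
y[3] = 1*2 = 2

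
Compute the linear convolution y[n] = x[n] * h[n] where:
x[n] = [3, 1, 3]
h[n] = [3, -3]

y[n] = sum_k x[k]*h[n-k]. Output length = len(x) + len(h) - 1 = 3 + 2 - 1 = 4.
y[0] = 3*3 = 9
y[1] = 1*3 + 3*-3 = -6
y[2] = 3*3 + 1*-3 = 6
y[3] = 3*-3 = -9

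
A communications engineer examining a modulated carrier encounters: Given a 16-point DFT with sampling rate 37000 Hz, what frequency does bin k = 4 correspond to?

The frequency of DFT bin k is: f_k = k * f_s / N
f_4 = 4 * 37000 / 16 = 9250 Hz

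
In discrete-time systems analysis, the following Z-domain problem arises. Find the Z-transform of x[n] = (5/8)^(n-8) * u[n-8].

Time-shifting property: if X(z) = Z{x[n]}, then Z{x[n-d]} = z^(-d) * X(z)
X(z) = z/(z - 5/8) for x[n] = (5/8)^n * u[n]
Z{x[n-8]} = z^(-8) * z/(z - 5/8) = z^(-7)/(z - 5/8)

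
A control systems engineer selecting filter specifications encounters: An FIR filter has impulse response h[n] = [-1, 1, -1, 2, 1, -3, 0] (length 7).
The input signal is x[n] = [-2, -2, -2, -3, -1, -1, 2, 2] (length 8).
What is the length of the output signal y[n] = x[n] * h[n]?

For linear convolution, the output length is:
len(y) = len(x) + len(h) - 1 = 8 + 7 - 1 = 14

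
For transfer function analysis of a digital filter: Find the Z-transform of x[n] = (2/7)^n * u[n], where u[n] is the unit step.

The Z-transform of a^n * u[n] is z/(z-a) for |z| > |a|.
Here a = 2/7, so X(z) = z/(z - (2/7)) = 7z/(7z - 2)
ROC: |z| > 2/7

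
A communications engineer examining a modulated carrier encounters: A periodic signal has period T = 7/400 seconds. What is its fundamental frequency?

The fundamental frequency is the reciprocal of the period.
f = 1/T = 1/(7/400) = 400/7 Hz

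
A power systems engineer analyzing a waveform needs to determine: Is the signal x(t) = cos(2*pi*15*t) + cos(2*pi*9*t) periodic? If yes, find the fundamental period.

f1 = 15 Hz, f2 = 9 Hz
Period T1 = 1/15, T2 = 1/9
Ratio T1/T2 = 9/15, which is rational.
The signal is periodic with fundamental period T = 1/GCD(15,9) = 1/3 s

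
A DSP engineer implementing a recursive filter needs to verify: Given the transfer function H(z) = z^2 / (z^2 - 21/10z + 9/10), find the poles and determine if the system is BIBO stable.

Poles are roots of the denominator: z^2 - 21/10z + 9/10 = 0.
Quadratic formula: z = [-(-21/10) +/- sqrt((-21/10)^2 - 4*(9/10))] / 2
Discriminant = 441/100 - 18/5 = 81/100; sqrt = 9/10.
z = (21/10 +/- 9/10) / 2 => z = 3/2 or z = 3/5.
|p1| = 3/2, |p2| = 3/5.
For BIBO stability, all poles must lie inside the unit circle (|p| < 1).
System is UNSTABLE since at least one |p| >= 1.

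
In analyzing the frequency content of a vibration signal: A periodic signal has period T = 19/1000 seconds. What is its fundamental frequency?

The fundamental frequency is the reciprocal of the period.
f = 1/T = 1/(19/1000) = 1000/19 Hz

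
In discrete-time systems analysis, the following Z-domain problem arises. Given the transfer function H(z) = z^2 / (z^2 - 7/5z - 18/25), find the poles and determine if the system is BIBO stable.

Poles are roots of the denominator: z^2 - 7/5z - 18/25 = 0.
Quadratic formula: z = [-(-7/5) +/- sqrt((-7/5)^2 - 4*(-18/25))] / 2
Discriminant = 49/25 + 72/25 = 121/25; sqrt = 11/5.
z = (7/5 +/- 11/5) / 2 => z = 9/5 or z = -2/5.
|p1| = 9/5, |p2| = 2/5.
For BIBO stability, all poles must lie inside the unit circle (|p| < 1).
System is UNSTABLE since at least one |p| >= 1.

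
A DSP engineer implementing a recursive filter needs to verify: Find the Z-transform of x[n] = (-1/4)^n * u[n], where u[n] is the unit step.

The Z-transform of a^n * u[n] is z/(z-a) for |z| > |a|.
Here a = -1/4, so X(z) = z/(z - (-1/4)) = 4z/(4z + 1)
ROC: |z| > 1/4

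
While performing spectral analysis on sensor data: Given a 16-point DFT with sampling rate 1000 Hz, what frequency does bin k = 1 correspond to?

The frequency of DFT bin k is: f_k = k * f_s / N
f_1 = 1 * 1000 / 16 = 125/2 Hz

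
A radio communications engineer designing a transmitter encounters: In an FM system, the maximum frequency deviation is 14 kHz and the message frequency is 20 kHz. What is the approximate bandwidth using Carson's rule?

Carson's rule: BW = 2*(delta_f + f_m)
= 2*(14 + 20) kHz = 68 kHz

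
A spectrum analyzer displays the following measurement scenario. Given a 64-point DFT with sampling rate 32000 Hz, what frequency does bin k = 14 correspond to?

The frequency of DFT bin k is: f_k = k * f_s / N
f_14 = 14 * 32000 / 64 = 7000 Hz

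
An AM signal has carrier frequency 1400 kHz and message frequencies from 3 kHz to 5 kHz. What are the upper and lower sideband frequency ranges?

Upper sideband (USB) = fc + [fm_low, fm_high] = 1400 + [3, 5] = [1403, 1405] kHz
Lower sideband (LSB) = fc - [fm_high, fm_low] = 1400 - [5, 3] = [1395, 1397] kHz
Total occupied spectrum: 1395 kHz to 1405 kHz (plus carrier at 1400 kHz)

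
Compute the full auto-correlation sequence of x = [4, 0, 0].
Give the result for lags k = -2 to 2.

r_xx[k] = sum_m x[m]*x[m+k], indexed from 0, for k = -2 to 2:
  r_xx[-2] = x[2]*x[0] = 0
  r_xx[-1] = x[1]*x[0] + x[2]*x[1] = 0
  r_xx[0] = x[0]*x[0] + x[1]*x[1] + x[2]*x[2] = 16
  r_xx[1] = x[0]*x[1] + x[1]*x[2] = 0
  r_xx[2] = x[0]*x[2] = 0
r_xx = [0, 0, 16, 0, 0]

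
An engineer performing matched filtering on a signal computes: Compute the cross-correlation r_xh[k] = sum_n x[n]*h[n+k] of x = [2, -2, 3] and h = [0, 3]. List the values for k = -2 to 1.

Both sequences indexed from 0 and zero outside their support.
Lags with overlap: k = -2 to 1.
  r_xh[-2] = x[2]*h[0] = 0
  r_xh[-1] = x[1]*h[0] + x[2]*h[1] = 9
  r_xh[0] = x[0]*h[0] + x[1]*h[1] = -6
  r_xh[1] = x[0]*h[1] = 6
r_xh = [0, 9, -6, 6] (for k = -2, ..., 1)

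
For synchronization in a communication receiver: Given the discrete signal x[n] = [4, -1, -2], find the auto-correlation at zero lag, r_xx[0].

The auto-correlation at zero lag r_xx[0] equals the signal energy.
r_xx[0] = sum of x[n]^2 = 4^2 + (-1)^2 + (-2)^2
= 16 + 1 + 4 = 21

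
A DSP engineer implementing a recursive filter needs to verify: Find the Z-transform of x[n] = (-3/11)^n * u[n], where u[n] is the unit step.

The Z-transform of a^n * u[n] is z/(z-a) for |z| > |a|.
Here a = -3/11, so X(z) = z/(z - (-3/11)) = 11z/(11z + 3)
ROC: |z| > 3/11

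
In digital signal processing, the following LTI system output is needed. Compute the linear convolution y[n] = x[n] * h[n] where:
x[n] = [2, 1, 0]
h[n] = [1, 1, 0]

y[n] = sum_k x[k]*h[n-k]. Output length = len(x) + len(h) - 1 = 3 + 3 - 1 = 5.
y[0] = 2*1 = 2
y[1] = 1*1 + 2*1 = 3
y[2] = 0*1 + 1*1 + 2*0 = 1
y[3] = 0*1 + 1*0 = 0
y[4] = 0*0 = 0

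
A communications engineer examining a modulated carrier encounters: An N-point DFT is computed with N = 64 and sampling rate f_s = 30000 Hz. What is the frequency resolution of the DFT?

DFT frequency resolution = f_s / N
= 30000 / 64 = 1875/4 Hz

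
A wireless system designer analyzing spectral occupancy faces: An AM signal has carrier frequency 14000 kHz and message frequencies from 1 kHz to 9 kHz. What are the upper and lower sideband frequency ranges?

Upper sideband (USB) = fc + [fm_low, fm_high] = 14000 + [1, 9] = [14001, 14009] kHz
Lower sideband (LSB) = fc - [fm_high, fm_low] = 14000 - [9, 1] = [13991, 13999] kHz
Total occupied spectrum: 13991 kHz to 14009 kHz (plus carrier at 14000 kHz)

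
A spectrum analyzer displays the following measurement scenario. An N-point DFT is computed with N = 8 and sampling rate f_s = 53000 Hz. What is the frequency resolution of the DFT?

DFT frequency resolution = f_s / N
= 53000 / 8 = 6625 Hz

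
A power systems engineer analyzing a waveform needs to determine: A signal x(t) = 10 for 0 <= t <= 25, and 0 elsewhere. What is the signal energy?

Energy = integral of |x(t)|^2 dt over the signal duration
= 10^2 * 25 = 100 * 25 = 2500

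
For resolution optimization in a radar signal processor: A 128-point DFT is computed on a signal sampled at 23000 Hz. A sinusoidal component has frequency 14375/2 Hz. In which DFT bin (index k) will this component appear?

DFT frequency resolution = f_s/N = 23000/128 = 2875/16 Hz
Bin index k = f_signal / resolution = 14375/2 / 2875/16 = 40
The signal frequency 14375/2 Hz falls in DFT bin k = 40.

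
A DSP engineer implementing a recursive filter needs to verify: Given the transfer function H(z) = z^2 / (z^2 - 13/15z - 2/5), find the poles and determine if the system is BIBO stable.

Poles are roots of the denominator: z^2 - 13/15z - 2/5 = 0.
Quadratic formula: z = [-(-13/15) +/- sqrt((-13/15)^2 - 4*(-2/5))] / 2
Discriminant = 169/225 + 8/5 = 529/225; sqrt = 23/15.
z = (13/15 +/- 23/15) / 2 => z = 6/5 or z = -1/3.
|p1| = 6/5, |p2| = 1/3.
For BIBO stability, all poles must lie inside the unit circle (|p| < 1).
System is UNSTABLE since at least one |p| >= 1.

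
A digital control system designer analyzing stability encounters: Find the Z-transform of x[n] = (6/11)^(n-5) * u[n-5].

Time-shifting property: if X(z) = Z{x[n]}, then Z{x[n-d]} = z^(-d) * X(z)
X(z) = z/(z - 6/11) for x[n] = (6/11)^n * u[n]
Z{x[n-5]} = z^(-5) * z/(z - 6/11) = z^(-4)/(z - 6/11)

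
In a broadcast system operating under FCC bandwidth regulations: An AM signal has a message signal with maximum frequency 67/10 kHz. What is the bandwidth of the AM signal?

In AM (double-sideband), the bandwidth is twice the message frequency.
BW = 2 * f_m = 2 * 67/10 kHz = 67/5 kHz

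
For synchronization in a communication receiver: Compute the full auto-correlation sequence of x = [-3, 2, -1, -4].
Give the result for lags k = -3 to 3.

r_xx[k] = sum_m x[m]*x[m+k], indexed from 0, for k = -3 to 3:
  r_xx[-3] = x[3]*x[0] = 12
  r_xx[-2] = x[2]*x[0] + x[3]*x[1] = -5
  r_xx[-1] = x[1]*x[0] + x[2]*x[1] + x[3]*x[2] = -4
  r_xx[0] = x[0]*x[0] + x[1]*x[1] + x[2]*x[2] + x[3]*x[3] = 30
  r_xx[1] = x[0]*x[1] + x[1]*x[2] + x[2]*x[3] = -4
  r_xx[2] = x[0]*x[2] + x[1]*x[3] = -5
  r_xx[3] = x[0]*x[3] = 12
r_xx = [12, -5, -4, 30, -4, -5, 12]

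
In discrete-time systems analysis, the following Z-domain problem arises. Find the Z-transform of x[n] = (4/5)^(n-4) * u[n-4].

Time-shifting property: if X(z) = Z{x[n]}, then Z{x[n-d]} = z^(-d) * X(z)
X(z) = z/(z - 4/5) for x[n] = (4/5)^n * u[n]
Z{x[n-4]} = z^(-4) * z/(z - 4/5) = z^(-3)/(z - 4/5)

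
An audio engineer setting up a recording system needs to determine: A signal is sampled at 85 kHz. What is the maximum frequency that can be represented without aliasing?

The maximum frequency that can be represented without aliasing
is the Nyquist frequency: f_max = f_s / 2 = 85 kHz / 2 = 85/2 kHz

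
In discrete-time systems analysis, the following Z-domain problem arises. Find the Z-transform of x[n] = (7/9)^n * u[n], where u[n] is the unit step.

The Z-transform of a^n * u[n] is z/(z-a) for |z| > |a|.
Here a = 7/9, so X(z) = z/(z - (7/9)) = 9z/(9z - 7)
ROC: |z| > 7/9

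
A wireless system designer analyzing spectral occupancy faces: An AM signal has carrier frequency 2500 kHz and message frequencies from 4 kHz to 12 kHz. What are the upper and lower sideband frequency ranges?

Upper sideband (USB) = fc + [fm_low, fm_high] = 2500 + [4, 12] = [2504, 2512] kHz
Lower sideband (LSB) = fc - [fm_high, fm_low] = 2500 - [12, 4] = [2488, 2496] kHz
Total occupied spectrum: 2488 kHz to 2512 kHz (plus carrier at 2500 kHz)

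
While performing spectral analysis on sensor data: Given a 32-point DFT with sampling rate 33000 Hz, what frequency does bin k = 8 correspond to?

The frequency of DFT bin k is: f_k = k * f_s / N
f_8 = 8 * 33000 / 32 = 8250 Hz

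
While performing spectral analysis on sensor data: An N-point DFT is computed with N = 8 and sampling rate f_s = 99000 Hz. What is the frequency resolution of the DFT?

DFT frequency resolution = f_s / N
= 99000 / 8 = 12375 Hz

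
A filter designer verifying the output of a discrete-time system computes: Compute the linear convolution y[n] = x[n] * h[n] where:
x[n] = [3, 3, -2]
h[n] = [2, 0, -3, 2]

y[n] = sum_k x[k]*h[n-k]. Output length = len(x) + len(h) - 1 = 3 + 4 - 1 = 6.
y[0] = 3*2 = 6
y[1] = 3*2 + 3*0 = 6
y[2] = -2*2 + 3*0 + 3*-3 = -13
y[3] = -2*0 + 3*-3 + 3*2 = -3
y[4] = -2*-3 + 3*2 = 12
y[5] = -2*2 = -4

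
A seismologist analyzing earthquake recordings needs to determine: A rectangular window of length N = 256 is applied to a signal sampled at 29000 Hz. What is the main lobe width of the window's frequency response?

For a rectangular window of length N,
the main lobe width in frequency is 2*f_s/N.
= 2*29000/256 = 3625/16 Hz
This determines the minimum frequency separation for resolving two sinusoids.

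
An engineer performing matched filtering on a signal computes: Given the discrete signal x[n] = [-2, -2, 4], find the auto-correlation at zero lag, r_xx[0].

The auto-correlation at zero lag r_xx[0] equals the signal energy.
r_xx[0] = sum of x[n]^2 = (-2)^2 + (-2)^2 + 4^2
= 4 + 4 + 16 = 24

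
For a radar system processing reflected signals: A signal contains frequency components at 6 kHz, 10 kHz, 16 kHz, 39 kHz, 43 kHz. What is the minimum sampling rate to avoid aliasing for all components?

The highest frequency component is f_max = 43 kHz.
Nyquist rate = 2 * f_max = 2 * 43 kHz = 86 kHz.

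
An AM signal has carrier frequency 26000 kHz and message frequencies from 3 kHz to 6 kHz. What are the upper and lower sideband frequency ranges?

Upper sideband (USB) = fc + [fm_low, fm_high] = 26000 + [3, 6] = [26003, 26006] kHz
Lower sideband (LSB) = fc - [fm_high, fm_low] = 26000 - [6, 3] = [25994, 25997] kHz
Total occupied spectrum: 25994 kHz to 26006 kHz (plus carrier at 26000 kHz)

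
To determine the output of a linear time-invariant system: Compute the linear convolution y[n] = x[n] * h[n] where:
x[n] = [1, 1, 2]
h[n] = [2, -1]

y[n] = sum_k x[k]*h[n-k]. Output length = len(x) + len(h) - 1 = 3 + 2 - 1 = 4.
y[0] = 1*2 = 2
y[1] = 1*2 + 1*-1 = 1
y[2] = 2*2 + 1*-1 = 3
y[3] = 2*-1 = -2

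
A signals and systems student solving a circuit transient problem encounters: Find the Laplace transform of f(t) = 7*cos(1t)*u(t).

Standard pair: cos(wt)*u(t) <-> s/(s^2+w^2)
With w = 1: L{7*cos(1t)*u(t)} = 7s/(s^2+1)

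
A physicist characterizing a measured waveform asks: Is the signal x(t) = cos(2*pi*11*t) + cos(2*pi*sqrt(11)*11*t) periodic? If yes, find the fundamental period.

f1 = 11 Hz, f2 = 11*sqrt(11) Hz
Ratio f2/f1 = sqrt(11), which is irrational.
Since the frequency ratio is irrational, no common period exists.
The signal is not periodic.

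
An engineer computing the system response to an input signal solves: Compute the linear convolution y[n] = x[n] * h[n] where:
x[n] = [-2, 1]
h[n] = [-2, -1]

y[n] = sum_k x[k]*h[n-k]. Output length = len(x) + len(h) - 1 = 2 + 2 - 1 = 3.
y[0] = -2*-2 = 4
y[1] = 1*-2 + -2*-1 = 0
y[2] = 1*-1 = -1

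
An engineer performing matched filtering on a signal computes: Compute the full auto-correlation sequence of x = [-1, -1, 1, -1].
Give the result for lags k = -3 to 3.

r_xx[k] = sum_m x[m]*x[m+k], indexed from 0, for k = -3 to 3:
  r_xx[-3] = x[3]*x[0] = 1
  r_xx[-2] = x[2]*x[0] + x[3]*x[1] = 0
  r_xx[-1] = x[1]*x[0] + x[2]*x[1] + x[3]*x[2] = -1
  r_xx[0] = x[0]*x[0] + x[1]*x[1] + x[2]*x[2] + x[3]*x[3] = 4
  r_xx[1] = x[0]*x[1] + x[1]*x[2] + x[2]*x[3] = -1
  r_xx[2] = x[0]*x[2] + x[1]*x[3] = 0
  r_xx[3] = x[0]*x[3] = 1
r_xx = [1, 0, -1, 4, -1, 0, 1]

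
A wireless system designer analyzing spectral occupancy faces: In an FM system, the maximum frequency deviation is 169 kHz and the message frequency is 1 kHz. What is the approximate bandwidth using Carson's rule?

Carson's rule: BW = 2*(delta_f + f_m)
= 2*(169 + 1) kHz = 340 kHz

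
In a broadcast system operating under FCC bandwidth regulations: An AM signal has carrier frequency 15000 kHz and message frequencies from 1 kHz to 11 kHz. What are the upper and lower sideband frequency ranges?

Upper sideband (USB) = fc + [fm_low, fm_high] = 15000 + [1, 11] = [15001, 15011] kHz
Lower sideband (LSB) = fc - [fm_high, fm_low] = 15000 - [11, 1] = [14989, 14999] kHz
Total occupied spectrum: 14989 kHz to 15011 kHz (plus carrier at 15000 kHz)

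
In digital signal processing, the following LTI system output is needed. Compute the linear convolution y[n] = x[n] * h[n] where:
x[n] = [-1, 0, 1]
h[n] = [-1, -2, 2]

y[n] = sum_k x[k]*h[n-k]. Output length = len(x) + len(h) - 1 = 3 + 3 - 1 = 5.
y[0] = -1*-1 = 1
y[1] = 0*-1 + -1*-2 = 2
y[2] = 1*-1 + 0*-2 + -1*2 = -3
y[3] = 1*-2 + 0*2 = -2
y[4] = 1*2 = 2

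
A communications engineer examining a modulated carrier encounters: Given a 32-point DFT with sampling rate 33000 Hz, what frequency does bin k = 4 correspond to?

The frequency of DFT bin k is: f_k = k * f_s / N
f_4 = 4 * 33000 / 32 = 4125 Hz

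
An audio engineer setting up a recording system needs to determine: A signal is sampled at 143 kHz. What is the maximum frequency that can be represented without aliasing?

The maximum frequency that can be represented without aliasing
is the Nyquist frequency: f_max = f_s / 2 = 143 kHz / 2 = 143/2 kHz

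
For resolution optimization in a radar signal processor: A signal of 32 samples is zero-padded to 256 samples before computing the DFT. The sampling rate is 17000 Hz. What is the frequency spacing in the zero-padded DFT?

Original DFT: N = 32, resolution = f_s/N = 17000/32 = 2125/4 Hz
Zero-padded DFT: N = 256, resolution = f_s/N = 17000/256 = 2125/32 Hz
Zero-padding interpolates the spectrum (finer frequency grid)
but does NOT improve the true spectral resolution (ability to resolve close frequencies).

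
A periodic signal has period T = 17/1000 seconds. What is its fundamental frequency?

The fundamental frequency is the reciprocal of the period.
f = 1/T = 1/(17/1000) = 1000/17 Hz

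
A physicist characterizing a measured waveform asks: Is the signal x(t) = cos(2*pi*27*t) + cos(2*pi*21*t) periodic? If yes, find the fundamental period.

f1 = 27 Hz, f2 = 21 Hz
Period T1 = 1/27, T2 = 1/21
Ratio T1/T2 = 21/27, which is rational.
The signal is periodic with fundamental period T = 1/GCD(27,21) = 1/3 s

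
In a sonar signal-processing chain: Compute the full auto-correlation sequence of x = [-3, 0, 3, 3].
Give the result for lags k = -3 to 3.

r_xx[k] = sum_m x[m]*x[m+k], indexed from 0, for k = -3 to 3:
  r_xx[-3] = x[3]*x[0] = -9
  r_xx[-2] = x[2]*x[0] + x[3]*x[1] = -9
  r_xx[-1] = x[1]*x[0] + x[2]*x[1] + x[3]*x[2] = 9
  r_xx[0] = x[0]*x[0] + x[1]*x[1] + x[2]*x[2] + x[3]*x[3] = 27
  r_xx[1] = x[0]*x[1] + x[1]*x[2] + x[2]*x[3] = 9
  r_xx[2] = x[0]*x[2] + x[1]*x[3] = -9
  r_xx[3] = x[0]*x[3] = -9
r_xx = [-9, -9, 9, 27, 9, -9, -9]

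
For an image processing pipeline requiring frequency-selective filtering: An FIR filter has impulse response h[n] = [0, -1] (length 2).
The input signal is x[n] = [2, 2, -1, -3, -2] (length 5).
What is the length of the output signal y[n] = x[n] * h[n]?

For linear convolution, the output length is:
len(y) = len(x) + len(h) - 1 = 5 + 2 - 1 = 6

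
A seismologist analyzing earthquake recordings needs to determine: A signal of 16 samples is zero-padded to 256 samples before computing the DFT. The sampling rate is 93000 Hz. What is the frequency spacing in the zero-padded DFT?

Original DFT: N = 16, resolution = f_s/N = 93000/16 = 11625/2 Hz
Zero-padded DFT: N = 256, resolution = f_s/N = 93000/256 = 11625/32 Hz
Zero-padding interpolates the spectrum (finer frequency grid)
but does NOT improve the true spectral resolution (ability to resolve close frequencies).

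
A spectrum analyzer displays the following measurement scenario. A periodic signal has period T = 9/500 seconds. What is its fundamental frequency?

The fundamental frequency is the reciprocal of the period.
f = 1/T = 1/(9/500) = 500/9 Hz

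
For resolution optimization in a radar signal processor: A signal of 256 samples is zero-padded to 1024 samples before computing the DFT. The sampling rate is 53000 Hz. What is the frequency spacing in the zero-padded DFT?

Original DFT: N = 256, resolution = f_s/N = 53000/256 = 6625/32 Hz
Zero-padded DFT: N = 1024, resolution = f_s/N = 53000/1024 = 6625/128 Hz
Zero-padding interpolates the spectrum (finer frequency grid)
but does NOT improve the true spectral resolution (ability to resolve close frequencies).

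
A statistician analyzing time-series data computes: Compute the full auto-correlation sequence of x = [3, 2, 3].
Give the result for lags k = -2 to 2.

r_xx[k] = sum_m x[m]*x[m+k], indexed from 0, for k = -2 to 2:
  r_xx[-2] = x[2]*x[0] = 9
  r_xx[-1] = x[1]*x[0] + x[2]*x[1] = 12
  r_xx[0] = x[0]*x[0] + x[1]*x[1] + x[2]*x[2] = 22
  r_xx[1] = x[0]*x[1] + x[1]*x[2] = 12
  r_xx[2] = x[0]*x[2] = 9
r_xx = [9, 12, 22, 12, 9]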